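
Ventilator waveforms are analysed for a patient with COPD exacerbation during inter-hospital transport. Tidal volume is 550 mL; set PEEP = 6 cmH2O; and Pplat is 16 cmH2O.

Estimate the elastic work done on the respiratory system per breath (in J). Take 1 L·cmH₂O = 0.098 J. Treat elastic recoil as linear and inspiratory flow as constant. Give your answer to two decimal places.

Elastic work ≈ ½ × (Pplat − PEEP) × Vt = 0.5 × (16 − 6) × 0.550 L = 0.5 × 10.0 × 0.550 = 2.75 L·cmH2O.
× 0.098 J/(L·cmH2O) → 0.2695 J.

0.27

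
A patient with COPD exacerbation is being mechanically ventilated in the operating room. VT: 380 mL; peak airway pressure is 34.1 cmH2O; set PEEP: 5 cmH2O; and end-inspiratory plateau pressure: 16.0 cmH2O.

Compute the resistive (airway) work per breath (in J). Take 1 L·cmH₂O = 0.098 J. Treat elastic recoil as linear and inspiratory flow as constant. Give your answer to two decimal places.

0.67

With constant inspiratory flow the resistive pressure is constant at PIP − Pplat = 34.1 − 16.0 = 18.1 cmH2O, so resistive work = 18.1 × 0.380 = 6.878 L·cmH2O.
× 0.098 J/(L·cmH2O) → 0.674 J.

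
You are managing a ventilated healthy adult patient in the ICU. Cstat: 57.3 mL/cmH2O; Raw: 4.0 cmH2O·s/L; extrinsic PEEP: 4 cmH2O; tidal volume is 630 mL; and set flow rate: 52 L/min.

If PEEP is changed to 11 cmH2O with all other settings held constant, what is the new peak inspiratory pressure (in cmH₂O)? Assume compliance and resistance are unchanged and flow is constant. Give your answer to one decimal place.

Flow: 52 L/min ÷ 60 = 0.8667 L/s.
PIP = Vt/C + R·V̇ + PEEP (constant-flow equation of motion).
Only the baseline term changes: ΔPIP = ΔPEEP = 11 − 4 = 7.0 cmH2O.
Original PIP = 630/57.3 + 4.0×0.8667 + 4 = 18.462 cmH2O; new PIP = 18.462 + (7.0) = 25.462 cmH2O.

25.5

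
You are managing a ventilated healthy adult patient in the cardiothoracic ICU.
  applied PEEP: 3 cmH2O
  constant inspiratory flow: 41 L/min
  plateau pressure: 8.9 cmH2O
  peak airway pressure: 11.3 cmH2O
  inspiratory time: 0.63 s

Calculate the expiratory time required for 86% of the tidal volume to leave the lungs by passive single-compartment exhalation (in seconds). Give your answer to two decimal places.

0.50

Flow: 41 L/min ÷ 60 = 0.6833 L/s.
Vt = flow × Ti = 0.6833 L/s × 0.63 s × 1000 mL/L = 430.48 mL.
R = (PIP − Pplat)/V̇ = (11.3 − 8.9) / 0.6833 = 2.4/0.6833 = 3.512 cmH2O·s/L.
C = Vt/(Pplat − PEEP) = 430.48 / (8.9 − 3) = 430.48/5.9 = 72.963 mL/cmH2O.
τ = R × C = 3.512 × 0.07296 L/cmH2O = 0.2562 s.
t = −τ·ln(1 − 0.86) = −0.2562·ln(0.14) = 0.5037 s.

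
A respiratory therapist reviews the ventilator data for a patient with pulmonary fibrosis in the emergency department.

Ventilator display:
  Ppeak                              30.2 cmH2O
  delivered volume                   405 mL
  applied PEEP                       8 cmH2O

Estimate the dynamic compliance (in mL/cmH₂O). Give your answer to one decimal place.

18.2

Dynamic compliance = Vt / (PIP − PEEP) = 405 / (30.2 − 8) = 405 / 22.2 = 18.243 mL/cmH2O.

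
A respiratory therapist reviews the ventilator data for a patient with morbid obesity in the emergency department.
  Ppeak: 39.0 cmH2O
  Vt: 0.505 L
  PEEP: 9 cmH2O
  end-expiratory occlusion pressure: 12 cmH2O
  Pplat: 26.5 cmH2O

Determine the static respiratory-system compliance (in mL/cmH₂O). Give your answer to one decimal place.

34.8

End-expiratory occlusion gives total PEEP = 12 cmH2O (intrinsic PEEP = 12 − 9 = 3). Use total PEEP for the elastic gradient.
Cstat = Vt / (Pplat − PEEPtotal) = 505 / (26.5 − 12) = 505 / 14.5 = 34.828 mL/cmH2O.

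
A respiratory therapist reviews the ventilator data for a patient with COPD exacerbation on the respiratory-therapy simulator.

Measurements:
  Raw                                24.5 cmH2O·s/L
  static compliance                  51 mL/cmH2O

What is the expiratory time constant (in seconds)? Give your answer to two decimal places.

τ = R × C = 24.5 × 51 mL/cmH2O = 24.5 × 0.051 L/cmH2O = 1.25 s.

1.25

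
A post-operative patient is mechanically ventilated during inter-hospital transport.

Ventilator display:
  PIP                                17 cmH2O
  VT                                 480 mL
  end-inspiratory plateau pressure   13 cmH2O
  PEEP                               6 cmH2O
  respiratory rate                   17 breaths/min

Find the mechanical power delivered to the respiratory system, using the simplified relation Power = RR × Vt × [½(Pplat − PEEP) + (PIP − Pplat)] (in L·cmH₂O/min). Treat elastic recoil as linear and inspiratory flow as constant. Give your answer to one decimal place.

61.2

Per-breath work = Vt × [½(Pplat−PEEP) + (PIP−Pplat)] = 0.480 × [0.5×7.0 + 4.0] = 0.480 × 7.5 = 3.6 L·cmH2O.
Power = 17 × 3.6 = 61.2 L·cmH2O/min.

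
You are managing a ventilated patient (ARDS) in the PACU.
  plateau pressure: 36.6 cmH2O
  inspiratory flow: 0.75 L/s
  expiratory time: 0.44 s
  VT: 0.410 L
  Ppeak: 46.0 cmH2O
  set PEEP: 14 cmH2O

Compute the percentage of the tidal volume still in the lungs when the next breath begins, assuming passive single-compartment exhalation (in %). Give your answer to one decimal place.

14.4

R = (PIP − Pplat)/V̇ = (46.0 − 36.6) / 0.75 = 9.4/0.75 = 12.533 cmH2O·s/L.
C = Vt/(Pplat − PEEP) = 410.0 / (36.6 − 14) = 410.0/22.6 = 18.142 mL/cmH2O.
τ = R × C = 12.533 × 0.01814 L/cmH2O = 0.2273 s.
Fraction remaining at end-expiration = e^(−Te/τ) = e^(−0.44/0.2273) = 0.1443 → 14.43%.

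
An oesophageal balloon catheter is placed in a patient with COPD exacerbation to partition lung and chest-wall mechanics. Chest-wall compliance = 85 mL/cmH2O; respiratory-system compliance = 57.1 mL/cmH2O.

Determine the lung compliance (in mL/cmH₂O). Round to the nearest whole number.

1/CL = 1/Crs − 1/Ccw.
1/CL = 1/57.1 − 1/85 = 0.005748.
CL = 173.97 mL/cmH2O.

174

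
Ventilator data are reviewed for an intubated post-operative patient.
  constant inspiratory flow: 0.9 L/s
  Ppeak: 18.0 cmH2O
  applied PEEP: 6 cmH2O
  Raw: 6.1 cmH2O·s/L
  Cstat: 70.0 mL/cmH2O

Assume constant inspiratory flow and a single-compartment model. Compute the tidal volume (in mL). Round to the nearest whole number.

456

Equation of motion (constant flow): PIP = Vt/C + R·V̇ + PEEP.
Vt/C = PIP − R·V̇ − PEEP = 18.0 − 5.49 − 6 = 6.51 cmH2O.
Vt = C × 6.51 = 70.0 × 6.51 = 455.7 mL.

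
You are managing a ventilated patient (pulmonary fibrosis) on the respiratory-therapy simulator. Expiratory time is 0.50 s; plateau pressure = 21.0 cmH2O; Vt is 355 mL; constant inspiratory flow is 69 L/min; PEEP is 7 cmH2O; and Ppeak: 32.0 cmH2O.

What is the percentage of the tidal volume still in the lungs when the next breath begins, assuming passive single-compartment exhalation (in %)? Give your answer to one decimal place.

Flow: 69 L/min ÷ 60 = 1.15 L/s.
R = (PIP − Pplat)/V̇ = (32.0 − 21.0) / 1.15 = 11.0/1.15 = 9.565 cmH2O·s/L.
C = Vt/(Pplat − PEEP) = 355.0 / (21.0 − 7) = 355.0/14.0 = 25.357 mL/cmH2O.
τ = R × C = 9.565 × 0.02536 L/cmH2O = 0.2426 s.
Fraction remaining at end-expiration = e^(−Te/τ) = e^(−0.50/0.2426) = 0.1273 → 12.73%.

12.7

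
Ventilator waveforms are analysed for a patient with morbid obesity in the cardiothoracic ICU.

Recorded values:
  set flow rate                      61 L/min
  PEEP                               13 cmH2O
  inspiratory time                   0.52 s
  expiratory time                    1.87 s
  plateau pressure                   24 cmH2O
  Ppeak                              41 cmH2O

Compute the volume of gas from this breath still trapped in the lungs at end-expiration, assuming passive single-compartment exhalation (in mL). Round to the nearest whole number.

Flow: 61 L/min ÷ 60 = 1.0167 L/s.
Vt = flow × Ti = 1.0167 L/s × 0.52 s × 1000 mL/L = 528.68 mL.
R = (PIP − Pplat)/V̇ = (41 − 24) / 1.0167 = 17.0/1.0167 = 16.721 cmH2O·s/L.
C = Vt/(Pplat − PEEP) = 528.68 / (24 − 13) = 528.68/11.0 = 48.062 mL/cmH2O.
τ = R × C = 16.721 × 0.04806 L/cmH2O = 0.8036 s.
Fraction remaining = e^(−Te/τ) = e^(−1.87/0.8036) = 0.09759.
Trapped volume = 528.68 × 0.09759 = 51.594 mL.

52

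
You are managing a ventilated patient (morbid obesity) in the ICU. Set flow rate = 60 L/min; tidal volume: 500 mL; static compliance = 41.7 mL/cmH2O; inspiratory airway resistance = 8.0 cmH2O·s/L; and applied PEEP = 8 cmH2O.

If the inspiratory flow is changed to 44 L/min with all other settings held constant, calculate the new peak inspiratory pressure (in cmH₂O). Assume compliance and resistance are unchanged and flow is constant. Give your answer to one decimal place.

25.9

Flow: 60 L/min ÷ 60 = 1 L/s.
New flow: 44 L/min ÷ 60 = 0.7333 L/s.
PIP = Vt/C + R·V̇ + PEEP (constant-flow equation of motion).
Only the resistive term changes: ΔPIP = R × ΔV̇ = 8.0 × (0.7333 − 1) = 8.0 × -0.2667 = -2.134 cmH2O.
Original PIP = 500/41.7 + 8.0×1 + 8 = 27.99 cmH2O; new PIP = 27.99 + (-2.134) = 25.856 cmH2O.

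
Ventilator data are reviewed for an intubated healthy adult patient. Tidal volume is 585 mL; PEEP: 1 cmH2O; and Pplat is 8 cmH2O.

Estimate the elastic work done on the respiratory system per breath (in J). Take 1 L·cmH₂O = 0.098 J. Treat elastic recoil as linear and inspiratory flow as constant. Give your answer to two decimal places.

0.20

Elastic work ≈ ½ × (Pplat − PEEP) × Vt = 0.5 × (8 − 1) × 0.585 L = 0.5 × 7.0 × 0.585 = 2.048 L·cmH2O.
× 0.098 J/(L·cmH2O) → 0.2007 J.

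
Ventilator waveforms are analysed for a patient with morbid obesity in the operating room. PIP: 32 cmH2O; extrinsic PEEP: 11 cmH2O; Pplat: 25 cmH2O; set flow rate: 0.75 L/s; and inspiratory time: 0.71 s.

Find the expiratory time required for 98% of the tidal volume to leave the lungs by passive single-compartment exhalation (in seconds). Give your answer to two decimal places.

Vt = flow × Ti = 0.75 L/s × 0.71 s × 1000 mL/L = 532.5 mL.
R = (PIP − Pplat)/V̇ = (32 − 25) / 0.75 = 7.0/0.75 = 9.333 cmH2O·s/L.
C = Vt/(Pplat − PEEP) = 532.5 / (25 − 11) = 532.5/14.0 = 38.036 mL/cmH2O.
τ = R × C = 9.333 × 0.03804 L/cmH2O = 0.355 s.
t = −τ·ln(1 − 0.98) = −0.355·ln(0.02) = 1.389 s.

1.39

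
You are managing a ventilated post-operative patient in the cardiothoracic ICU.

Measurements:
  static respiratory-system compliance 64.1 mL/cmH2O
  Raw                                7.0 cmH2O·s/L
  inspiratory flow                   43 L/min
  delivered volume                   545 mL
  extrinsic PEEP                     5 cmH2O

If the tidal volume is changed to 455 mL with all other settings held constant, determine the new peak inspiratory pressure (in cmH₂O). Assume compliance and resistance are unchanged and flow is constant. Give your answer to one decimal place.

17.1

Flow: 43 L/min ÷ 60 = 0.7167 L/s.
PIP = Vt/C + R·V̇ + PEEP (constant-flow equation of motion).
Only the elastic term changes: ΔPIP = ΔVt / C = (455 − 545) / 64.1 = -1.404 cmH2O.
Original PIP = 545/64.1 + 7.0×0.7167 + 5 = 18.519 cmH2O; new PIP = 18.519 + (-1.404) = 17.115 cmH2O.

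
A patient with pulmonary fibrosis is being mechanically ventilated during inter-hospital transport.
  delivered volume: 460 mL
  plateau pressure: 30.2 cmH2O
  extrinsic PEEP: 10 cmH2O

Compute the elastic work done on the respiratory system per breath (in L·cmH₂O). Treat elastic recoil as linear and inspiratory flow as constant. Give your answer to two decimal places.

Elastic work ≈ ½ × (Pplat − PEEP) × Vt = 0.5 × (30.2 − 10) × 0.460 L = 0.5 × 20.2 × 0.460 = 4.646 L·cmH2O.

4.65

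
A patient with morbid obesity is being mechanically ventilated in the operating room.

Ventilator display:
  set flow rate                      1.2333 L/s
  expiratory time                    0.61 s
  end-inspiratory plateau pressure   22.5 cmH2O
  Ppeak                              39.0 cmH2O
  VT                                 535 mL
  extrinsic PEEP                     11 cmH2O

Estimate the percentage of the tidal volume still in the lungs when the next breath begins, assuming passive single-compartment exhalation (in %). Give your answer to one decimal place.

37.5

R = (PIP − Pplat)/V̇ = (39.0 − 22.5) / 1.2333 = 16.5/1.2333 = 13.379 cmH2O·s/L.
C = Vt/(Pplat − PEEP) = 535.0 / (22.5 − 11) = 535.0/11.5 = 46.522 mL/cmH2O.
τ = R × C = 13.379 × 0.04652 L/cmH2O = 0.6224 s.
Fraction remaining at end-expiration = e^(−Te/τ) = e^(−0.61/0.6224) = 0.3753 → 37.53%.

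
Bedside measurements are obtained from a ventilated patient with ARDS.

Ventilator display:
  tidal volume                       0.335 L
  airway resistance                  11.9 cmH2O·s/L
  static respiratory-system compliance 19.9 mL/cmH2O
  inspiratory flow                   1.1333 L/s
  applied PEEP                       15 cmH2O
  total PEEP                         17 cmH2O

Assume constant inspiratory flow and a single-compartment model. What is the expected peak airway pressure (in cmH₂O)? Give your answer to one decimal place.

47.3

Total PEEP = 17 cmH2O (set 15 + intrinsic 2); this is the baseline alveolar pressure.
Equation of motion (constant flow): PIP = Vt/C + R·V̇ + PEEP.
PIP = 335/19.9 + 11.9×1.1333 + 17 = 16.834 + 13.486 + 17 = 47.32 cmH2O.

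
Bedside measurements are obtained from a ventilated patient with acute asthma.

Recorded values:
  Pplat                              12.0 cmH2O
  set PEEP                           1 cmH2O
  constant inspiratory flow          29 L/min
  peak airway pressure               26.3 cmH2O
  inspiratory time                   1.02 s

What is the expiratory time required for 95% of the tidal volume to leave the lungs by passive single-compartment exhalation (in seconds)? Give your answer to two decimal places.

3.97

Flow: 29 L/min ÷ 60 = 0.4833 L/s.
Vt = flow × Ti = 0.4833 L/s × 1.02 s × 1000 mL/L = 492.97 mL.
R = (PIP − Pplat)/V̇ = (26.3 − 12.0) / 0.4833 = 14.3/0.4833 = 29.588 cmH2O·s/L.
C = Vt/(Pplat − PEEP) = 492.97 / (12.0 − 1) = 492.97/11.0 = 44.815 mL/cmH2O.
τ = R × C = 29.588 × 0.04482 L/cmH2O = 1.326 s.
t = −τ·ln(1 − 0.95) = −1.326·ln(0.05) = 3.972 s.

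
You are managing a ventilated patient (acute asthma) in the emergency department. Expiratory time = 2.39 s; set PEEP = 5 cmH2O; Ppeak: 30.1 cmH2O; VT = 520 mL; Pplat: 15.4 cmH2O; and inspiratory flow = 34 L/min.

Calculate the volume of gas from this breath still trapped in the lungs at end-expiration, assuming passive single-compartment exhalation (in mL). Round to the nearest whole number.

82

Flow: 34 L/min ÷ 60 = 0.5667 L/s.
R = (PIP − Pplat)/V̇ = (30.1 − 15.4) / 0.5667 = 14.7/0.5667 = 25.94 cmH2O·s/L.
C = Vt/(Pplat − PEEP) = 520.0 / (15.4 − 5) = 520.0/10.4 = 50.0 mL/cmH2O.
τ = R × C = 25.94 × 0.05 L/cmH2O = 1.297 s.
Fraction remaining = e^(−Te/τ) = e^(−2.39/1.297) = 0.1584.
Trapped volume = 520.0 × 0.1584 = 82.368 mL.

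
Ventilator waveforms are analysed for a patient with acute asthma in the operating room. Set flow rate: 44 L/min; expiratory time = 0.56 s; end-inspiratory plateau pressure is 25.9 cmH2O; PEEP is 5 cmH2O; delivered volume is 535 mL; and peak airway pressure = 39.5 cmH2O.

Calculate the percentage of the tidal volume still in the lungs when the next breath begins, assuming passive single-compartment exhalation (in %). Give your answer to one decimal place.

30.7

Flow: 44 L/min ÷ 60 = 0.7333 L/s.
R = (PIP − Pplat)/V̇ = (39.5 − 25.9) / 0.7333 = 13.6/0.7333 = 18.546 cmH2O·s/L.
C = Vt/(Pplat − PEEP) = 535.0 / (25.9 − 5) = 535.0/20.9 = 25.598 mL/cmH2O.
τ = R × C = 18.546 × 0.0256 L/cmH2O = 0.4748 s.
Fraction remaining at end-expiration = e^(−Te/τ) = e^(−0.56/0.4748) = 0.3074 → 30.74%.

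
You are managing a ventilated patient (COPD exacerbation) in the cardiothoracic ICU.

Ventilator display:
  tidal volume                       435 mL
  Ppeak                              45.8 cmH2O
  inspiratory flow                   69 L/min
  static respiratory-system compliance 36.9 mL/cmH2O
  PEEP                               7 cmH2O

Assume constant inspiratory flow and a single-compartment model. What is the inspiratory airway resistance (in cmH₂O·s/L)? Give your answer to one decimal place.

23.5

Flow: 69 L/min ÷ 60 = 1.15 L/s.
Equation of motion (constant flow): PIP = Vt/C + R·V̇ + PEEP.
R·V̇ = PIP − Vt/C − PEEP = 45.8 − 435/36.9 − 7 = 45.8 − 11.789 − 7 = 27.011 cmH2O.
R = 27.011 / 1.15 = 23.488 cmH2O·s/L.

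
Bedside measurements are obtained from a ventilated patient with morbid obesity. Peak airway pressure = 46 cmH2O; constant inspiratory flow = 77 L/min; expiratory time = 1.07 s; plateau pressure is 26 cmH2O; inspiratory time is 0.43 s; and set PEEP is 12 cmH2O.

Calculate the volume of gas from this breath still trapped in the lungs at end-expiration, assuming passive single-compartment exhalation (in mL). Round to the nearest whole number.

Flow: 77 L/min ÷ 60 = 1.2833 L/s.
Vt = flow × Ti = 1.2833 L/s × 0.43 s × 1000 mL/L = 551.82 mL.
R = (PIP − Pplat)/V̇ = (46 − 26) / 1.2833 = 20.0/1.2833 = 15.585 cmH2O·s/L.
C = Vt/(Pplat − PEEP) = 551.82 / (26 − 12) = 551.82/14.0 = 39.416 mL/cmH2O.
τ = R × C = 15.585 × 0.03942 L/cmH2O = 0.6144 s.
Fraction remaining = e^(−Te/τ) = e^(−1.07/0.6144) = 0.1753.
Trapped volume = 551.82 × 0.1753 = 96.734 mL.

97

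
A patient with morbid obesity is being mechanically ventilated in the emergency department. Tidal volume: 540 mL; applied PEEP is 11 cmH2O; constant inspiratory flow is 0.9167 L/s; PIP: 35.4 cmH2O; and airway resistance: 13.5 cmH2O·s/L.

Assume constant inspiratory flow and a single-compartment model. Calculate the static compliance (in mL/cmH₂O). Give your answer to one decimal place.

44.9

Equation of motion (constant flow): PIP = Vt/C + R·V̇ + PEEP.
Vt/C = PIP − R·V̇ − PEEP = 35.4 − 13.5×0.9167 − 11 = 35.4 − 12.375 − 11 = 12.025 cmH2O.
C = Vt / 12.025 = 540 / 12.025 = 44.906 mL/cmH2O.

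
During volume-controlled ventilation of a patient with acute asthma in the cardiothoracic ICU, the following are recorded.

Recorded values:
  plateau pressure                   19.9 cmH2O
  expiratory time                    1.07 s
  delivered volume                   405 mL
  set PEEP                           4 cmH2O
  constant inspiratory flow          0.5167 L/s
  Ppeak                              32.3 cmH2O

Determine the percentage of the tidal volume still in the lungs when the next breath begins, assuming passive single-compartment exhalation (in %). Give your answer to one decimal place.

17.4

R = (PIP − Pplat)/V̇ = (32.3 − 19.9) / 0.5167 = 12.4/0.5167 = 23.998 cmH2O·s/L.
C = Vt/(Pplat − PEEP) = 405.0 / (19.9 − 4) = 405.0/15.9 = 25.472 mL/cmH2O.
τ = R × C = 23.998 × 0.02547 L/cmH2O = 0.6112 s.
Fraction remaining at end-expiration = e^(−Te/τ) = e^(−1.07/0.6112) = 0.1737 → 17.37%.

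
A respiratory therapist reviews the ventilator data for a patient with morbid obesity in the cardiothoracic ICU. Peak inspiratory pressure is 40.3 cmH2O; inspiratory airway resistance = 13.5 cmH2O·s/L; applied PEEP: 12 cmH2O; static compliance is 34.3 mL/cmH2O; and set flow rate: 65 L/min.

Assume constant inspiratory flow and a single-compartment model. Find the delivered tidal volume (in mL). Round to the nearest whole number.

469

Flow: 65 L/min ÷ 60 = 1.0833 L/s.
Equation of motion (constant flow): PIP = Vt/C + R·V̇ + PEEP.
Vt/C = PIP − R·V̇ − PEEP = 40.3 − 14.625 − 12 = 13.675 cmH2O.
Vt = C × 13.675 = 34.3 × 13.675 = 469.05 mL.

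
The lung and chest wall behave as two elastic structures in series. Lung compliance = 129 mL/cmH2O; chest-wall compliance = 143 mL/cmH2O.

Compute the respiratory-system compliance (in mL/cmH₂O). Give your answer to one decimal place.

Lung and chest wall are elastances in series: 1/Crs = 1/CL + 1/Ccw.
1/Crs = 1/129 + 1/143 = 0.01474.
Crs = 67.843 mL/cmH2O.

67.8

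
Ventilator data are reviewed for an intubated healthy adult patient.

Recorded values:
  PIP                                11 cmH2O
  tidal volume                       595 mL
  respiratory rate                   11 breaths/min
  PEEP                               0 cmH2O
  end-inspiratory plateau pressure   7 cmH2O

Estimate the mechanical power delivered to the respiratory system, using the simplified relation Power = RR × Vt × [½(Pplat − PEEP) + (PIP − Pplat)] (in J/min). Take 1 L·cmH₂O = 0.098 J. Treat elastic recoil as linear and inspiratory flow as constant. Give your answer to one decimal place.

Per-breath work = Vt × [½(Pplat−PEEP) + (PIP−Pplat)] = 0.595 × [0.5×7.0 + 4.0] = 0.595 × 7.5 = 4.463 L·cmH2O.
Power = 11 × 4.463 = 49.093 L·cmH2O/min.
× 0.098 J/(L·cmH2O) → 4.811 J/min.

4.8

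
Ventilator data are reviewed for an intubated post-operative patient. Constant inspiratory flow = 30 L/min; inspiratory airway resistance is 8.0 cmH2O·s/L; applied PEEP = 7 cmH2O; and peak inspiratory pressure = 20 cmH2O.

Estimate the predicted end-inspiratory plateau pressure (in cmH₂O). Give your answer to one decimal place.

16.0

Flow: 30 L/min ÷ 60 = 0.5 L/s.
Pplat = PIP − Raw × flow = 20 − 8.0 × 0.5 = 20 − 4.0 = 16.0 cmH2O.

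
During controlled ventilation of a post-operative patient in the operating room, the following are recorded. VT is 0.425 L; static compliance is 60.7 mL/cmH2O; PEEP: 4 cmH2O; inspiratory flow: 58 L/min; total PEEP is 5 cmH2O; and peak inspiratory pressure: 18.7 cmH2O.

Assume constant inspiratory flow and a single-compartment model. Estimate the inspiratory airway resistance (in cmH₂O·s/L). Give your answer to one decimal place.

Flow: 58 L/min ÷ 60 = 0.9667 L/s.
Total PEEP = 5 cmH2O (set 4 + intrinsic 1); this is the baseline alveolar pressure.
Equation of motion (constant flow): PIP = Vt/C + R·V̇ + PEEP.
R·V̇ = PIP − Vt/C − PEEP = 18.7 − 425/60.7 − 5 = 18.7 − 7.002 − 5 = 6.698 cmH2O.
R = 6.698 / 0.9667 = 6.929 cmH2O·s/L.

6.9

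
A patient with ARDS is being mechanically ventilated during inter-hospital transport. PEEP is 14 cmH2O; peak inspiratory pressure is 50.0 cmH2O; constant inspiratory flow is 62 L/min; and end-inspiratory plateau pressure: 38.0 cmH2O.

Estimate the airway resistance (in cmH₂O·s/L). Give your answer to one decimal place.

Flow: 62 L/min ÷ 60 = 1.0333 L/s.
Raw = (PIP − Pplat) / flow = (50.0 − 38.0) / 1.0333 = 12.0 / 1.0333 = 11.613 cmH2O·s/L.

11.6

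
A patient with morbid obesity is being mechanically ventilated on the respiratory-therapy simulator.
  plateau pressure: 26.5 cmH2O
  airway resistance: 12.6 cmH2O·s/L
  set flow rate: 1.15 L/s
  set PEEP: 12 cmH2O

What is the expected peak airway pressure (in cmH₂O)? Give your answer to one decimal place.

41.0

PIP = Pplat + Raw × flow = 26.5 + 12.6 × 1.15 = 26.5 + 14.49 = 40.99 cmH2O.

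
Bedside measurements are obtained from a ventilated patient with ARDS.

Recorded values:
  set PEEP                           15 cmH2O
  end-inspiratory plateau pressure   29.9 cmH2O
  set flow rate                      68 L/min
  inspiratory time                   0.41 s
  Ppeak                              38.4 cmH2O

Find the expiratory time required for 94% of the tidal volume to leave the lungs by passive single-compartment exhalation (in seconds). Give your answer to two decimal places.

Flow: 68 L/min ÷ 60 = 1.1333 L/s.
Vt = flow × Ti = 1.1333 L/s × 0.41 s × 1000 mL/L = 464.65 mL.
R = (PIP − Pplat)/V̇ = (38.4 − 29.9) / 1.1333 = 8.5/1.1333 = 7.5 cmH2O·s/L.
C = Vt/(Pplat − PEEP) = 464.65 / (29.9 − 15) = 464.65/14.9 = 31.185 mL/cmH2O.
τ = R × C = 7.5 × 0.03119 L/cmH2O = 0.2339 s.
t = −τ·ln(1 − 0.94) = −0.2339·ln(0.06) = 0.6581 s.

0.66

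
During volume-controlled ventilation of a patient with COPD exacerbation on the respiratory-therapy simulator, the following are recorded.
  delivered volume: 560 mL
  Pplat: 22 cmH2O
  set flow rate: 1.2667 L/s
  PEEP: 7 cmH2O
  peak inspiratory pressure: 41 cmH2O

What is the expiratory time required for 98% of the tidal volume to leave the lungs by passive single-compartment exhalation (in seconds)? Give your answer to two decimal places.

2.19

R = (PIP − Pplat)/V̇ = (41 − 22) / 1.2667 = 19.0/1.2667 = 15.0 cmH2O·s/L.
C = Vt/(Pplat − PEEP) = 560.0 / (22 − 7) = 560.0/15.0 = 37.333 mL/cmH2O.
τ = R × C = 15.0 × 0.03733 L/cmH2O = 0.56 s.
t = −τ·ln(1 − 0.98) = −0.56·ln(0.02) = 2.191 s.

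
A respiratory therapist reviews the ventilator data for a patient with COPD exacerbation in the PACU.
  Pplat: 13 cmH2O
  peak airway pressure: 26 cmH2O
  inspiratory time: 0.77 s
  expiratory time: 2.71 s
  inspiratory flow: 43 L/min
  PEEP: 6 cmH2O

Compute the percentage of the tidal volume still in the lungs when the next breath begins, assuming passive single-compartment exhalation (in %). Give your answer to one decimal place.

Flow: 43 L/min ÷ 60 = 0.7167 L/s.
Vt = flow × Ti = 0.7167 L/s × 0.77 s × 1000 mL/L = 551.86 mL.
R = (PIP − Pplat)/V̇ = (26 − 13) / 0.7167 = 13.0/0.7167 = 18.139 cmH2O·s/L.
C = Vt/(Pplat − PEEP) = 551.86 / (13 − 6) = 551.86/7.0 = 78.837 mL/cmH2O.
τ = R × C = 18.139 × 0.07884 L/cmH2O = 1.43 s.
Fraction remaining at end-expiration = e^(−Te/τ) = e^(−2.71/1.43) = 0.1503 → 15.03%.

15.0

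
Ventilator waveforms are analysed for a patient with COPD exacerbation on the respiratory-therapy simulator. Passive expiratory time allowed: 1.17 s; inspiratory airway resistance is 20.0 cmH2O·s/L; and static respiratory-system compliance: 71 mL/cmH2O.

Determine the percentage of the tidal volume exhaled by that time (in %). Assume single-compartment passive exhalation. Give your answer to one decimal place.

56.1

τ = R × C = 20.0 × 71 mL/cmH2O = 20.0 × 0.071 L/cmH2O = 1.42 s.
Passive exhalation: V(t)/V₀ = e^(−t/τ) = e^(−1.17/1.42) = 0.4387.
Fraction exhaled = 1 − 0.4387 = 0.5613 → 56.13%.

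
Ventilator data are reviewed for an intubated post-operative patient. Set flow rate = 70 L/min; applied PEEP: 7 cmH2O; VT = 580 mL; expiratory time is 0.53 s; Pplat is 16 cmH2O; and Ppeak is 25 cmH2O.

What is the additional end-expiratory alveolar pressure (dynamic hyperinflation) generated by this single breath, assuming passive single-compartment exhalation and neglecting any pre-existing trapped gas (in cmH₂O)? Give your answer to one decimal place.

Flow: 70 L/min ÷ 60 = 1.1667 L/s.
R = (PIP − Pplat)/V̇ = (25 − 16) / 1.1667 = 9.0/1.1667 = 7.714 cmH2O·s/L.
C = Vt/(Pplat − PEEP) = 580.0 / (16 − 7) = 580.0/9.0 = 64.444 mL/cmH2O.
τ = R × C = 7.714 × 0.06444 L/cmH2O = 0.4971 s.
Fraction remaining = e^(−Te/τ) = e^(−0.53/0.4971) = 0.3443; trapped volume = 580.0 × 0.3443 = 199.69 mL.
Additional alveolar pressure from trapping ≈ V_trapped / C = 199.69 / 64.444 = 3.099 cmH2O.

3.1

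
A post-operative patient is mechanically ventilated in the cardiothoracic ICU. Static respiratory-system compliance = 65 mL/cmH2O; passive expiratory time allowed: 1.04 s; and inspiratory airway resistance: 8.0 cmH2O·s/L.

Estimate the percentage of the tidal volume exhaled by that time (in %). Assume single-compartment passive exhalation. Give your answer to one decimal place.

86.5

τ = R × C = 8.0 × 65 mL/cmH2O = 8.0 × 0.065 L/cmH2O = 0.52 s.
Passive exhalation: V(t)/V₀ = e^(−t/τ) = e^(−1.04/0.52) = 0.1353.
Fraction exhaled = 1 − 0.1353 = 0.8647 → 86.47%.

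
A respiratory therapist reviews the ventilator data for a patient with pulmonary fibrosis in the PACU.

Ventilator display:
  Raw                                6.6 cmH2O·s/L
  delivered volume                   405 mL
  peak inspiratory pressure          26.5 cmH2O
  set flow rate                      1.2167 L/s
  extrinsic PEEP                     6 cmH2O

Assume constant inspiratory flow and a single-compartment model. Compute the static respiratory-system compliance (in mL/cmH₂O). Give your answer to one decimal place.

Equation of motion (constant flow): PIP = Vt/C + R·V̇ + PEEP.
Vt/C = PIP − R·V̇ − PEEP = 26.5 − 6.6×1.2167 − 6 = 26.5 − 8.03 − 6 = 12.47 cmH2O.
C = Vt / 12.47 = 405 / 12.47 = 32.478 mL/cmH2O.

32.5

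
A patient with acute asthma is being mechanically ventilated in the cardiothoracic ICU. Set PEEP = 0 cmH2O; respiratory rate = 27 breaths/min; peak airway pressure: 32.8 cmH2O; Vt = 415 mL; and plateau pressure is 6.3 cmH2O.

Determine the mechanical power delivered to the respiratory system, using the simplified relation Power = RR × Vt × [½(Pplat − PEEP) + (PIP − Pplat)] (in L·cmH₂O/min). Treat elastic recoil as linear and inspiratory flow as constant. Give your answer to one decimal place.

Per-breath work = Vt × [½(Pplat−PEEP) + (PIP−Pplat)] = 0.415 × [0.5×6.3 + 26.5] = 0.415 × 29.65 = 12.305 L·cmH2O.
Power = 27 × 12.305 = 332.24 L·cmH2O/min.

332.2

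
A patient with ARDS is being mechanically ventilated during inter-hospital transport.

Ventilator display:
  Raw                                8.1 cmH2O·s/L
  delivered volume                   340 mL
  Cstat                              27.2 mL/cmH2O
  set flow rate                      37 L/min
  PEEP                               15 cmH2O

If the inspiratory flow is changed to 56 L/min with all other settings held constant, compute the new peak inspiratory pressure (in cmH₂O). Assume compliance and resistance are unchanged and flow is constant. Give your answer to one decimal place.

Flow: 37 L/min ÷ 60 = 0.6167 L/s.
New flow: 56 L/min ÷ 60 = 0.9333 L/s.
PIP = Vt/C + R·V̇ + PEEP (constant-flow equation of motion).
Only the resistive term changes: ΔPIP = R × ΔV̇ = 8.1 × (0.9333 − 0.6167) = 8.1 × 0.3166 = 2.564 cmH2O.
Original PIP = 340/27.2 + 8.1×0.6167 + 15 = 32.495 cmH2O; new PIP = 32.495 + (2.564) = 35.059 cmH2O.

35.1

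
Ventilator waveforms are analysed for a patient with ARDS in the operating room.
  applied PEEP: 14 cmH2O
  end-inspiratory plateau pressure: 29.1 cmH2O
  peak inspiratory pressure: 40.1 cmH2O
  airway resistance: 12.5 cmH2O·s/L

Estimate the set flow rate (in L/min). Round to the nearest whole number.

53

flow = (PIP − Pplat) / Raw = (40.1 − 29.1) / 12.5 = 0.88 L/s × 60 = 52.8 L/min.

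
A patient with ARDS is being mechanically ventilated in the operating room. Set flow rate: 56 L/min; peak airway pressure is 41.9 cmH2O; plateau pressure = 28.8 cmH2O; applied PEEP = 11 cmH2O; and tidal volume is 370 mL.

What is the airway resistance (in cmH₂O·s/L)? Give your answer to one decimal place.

14.0

Flow: 56 L/min ÷ 60 = 0.9333 L/s.
Raw = (PIP − Pplat) / flow = (41.9 − 28.8) / 0.9333 = 13.1 / 0.9333 = 14.036 cmH2O·s/L.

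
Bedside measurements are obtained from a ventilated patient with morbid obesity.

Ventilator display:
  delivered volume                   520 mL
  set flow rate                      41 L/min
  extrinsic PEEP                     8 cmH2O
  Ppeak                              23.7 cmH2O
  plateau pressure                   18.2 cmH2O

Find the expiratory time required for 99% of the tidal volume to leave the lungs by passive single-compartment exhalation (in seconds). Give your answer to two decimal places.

1.89

Flow: 41 L/min ÷ 60 = 0.6833 L/s.
R = (PIP − Pplat)/V̇ = (23.7 − 18.2) / 0.6833 = 5.5/0.6833 = 8.049 cmH2O·s/L.
C = Vt/(Pplat − PEEP) = 520.0 / (18.2 − 8) = 520.0/10.2 = 50.98 mL/cmH2O.
τ = R × C = 8.049 × 0.05098 L/cmH2O = 0.4103 s.
t = −τ·ln(1 − 0.99) = −0.4103·ln(0.01) = 1.89 s.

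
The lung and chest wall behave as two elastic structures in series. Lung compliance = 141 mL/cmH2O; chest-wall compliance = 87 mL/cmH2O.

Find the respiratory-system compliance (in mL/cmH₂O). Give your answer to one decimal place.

53.8

Lung and chest wall are elastances in series: 1/Crs = 1/CL + 1/Ccw.
1/Crs = 1/141 + 1/87 = 0.01859.
Crs = 53.792 mL/cmH2O.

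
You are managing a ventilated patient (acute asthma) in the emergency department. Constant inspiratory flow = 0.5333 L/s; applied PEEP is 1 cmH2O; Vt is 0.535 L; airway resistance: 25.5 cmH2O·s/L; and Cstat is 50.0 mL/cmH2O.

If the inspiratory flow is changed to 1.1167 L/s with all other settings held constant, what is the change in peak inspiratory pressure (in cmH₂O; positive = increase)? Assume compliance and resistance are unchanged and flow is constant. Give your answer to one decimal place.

PIP = Vt/C + R·V̇ + PEEP (constant-flow equation of motion).
Only the resistive term changes: ΔPIP = R × ΔV̇ = 25.5 × (1.1167 − 0.5333) = 25.5 × 0.5834 = 14.877 cmH2O.

14.9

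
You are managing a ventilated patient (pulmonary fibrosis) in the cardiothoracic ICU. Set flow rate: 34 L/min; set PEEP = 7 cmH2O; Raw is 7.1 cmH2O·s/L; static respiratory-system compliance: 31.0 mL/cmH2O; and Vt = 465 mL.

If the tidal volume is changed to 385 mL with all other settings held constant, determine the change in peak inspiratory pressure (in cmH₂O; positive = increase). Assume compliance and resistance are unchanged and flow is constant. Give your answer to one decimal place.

PIP = Vt/C + R·V̇ + PEEP (constant-flow equation of motion).
Only the elastic term changes: ΔPIP = ΔVt / C = (385 − 465) / 31.0 = -2.581 cmH2O.

-2.6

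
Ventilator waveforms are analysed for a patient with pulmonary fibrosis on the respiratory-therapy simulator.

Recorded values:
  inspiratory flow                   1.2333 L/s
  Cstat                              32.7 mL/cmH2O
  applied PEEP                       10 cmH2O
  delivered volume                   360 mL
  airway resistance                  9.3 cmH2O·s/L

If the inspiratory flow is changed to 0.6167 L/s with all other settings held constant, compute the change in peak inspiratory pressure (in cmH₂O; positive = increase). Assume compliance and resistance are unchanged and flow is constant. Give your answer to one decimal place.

PIP = Vt/C + R·V̇ + PEEP (constant-flow equation of motion).
Only the resistive term changes: ΔPIP = R × ΔV̇ = 9.3 × (0.6167 − 1.2333) = 9.3 × -0.6166 = -5.734 cmH2O.

-5.7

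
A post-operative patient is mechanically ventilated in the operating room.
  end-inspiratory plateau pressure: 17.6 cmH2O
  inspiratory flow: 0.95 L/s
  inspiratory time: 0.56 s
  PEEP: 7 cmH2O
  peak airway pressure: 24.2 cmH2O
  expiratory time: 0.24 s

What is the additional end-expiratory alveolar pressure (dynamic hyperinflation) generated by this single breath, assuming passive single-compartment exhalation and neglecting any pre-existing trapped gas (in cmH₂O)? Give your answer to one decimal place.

5.3

Vt = flow × Ti = 0.95 L/s × 0.56 s × 1000 mL/L = 532.0 mL.
R = (PIP − Pplat)/V̇ = (24.2 − 17.6) / 0.95 = 6.6/0.95 = 6.947 cmH2O·s/L.
C = Vt/(Pplat − PEEP) = 532.0 / (17.6 − 7) = 532.0/10.6 = 50.189 mL/cmH2O.
τ = R × C = 6.947 × 0.05019 L/cmH2O = 0.3487 s.
Fraction remaining = e^(−Te/τ) = e^(−0.24/0.3487) = 0.5024; trapped volume = 532.0 × 0.5024 = 267.28 mL.
Additional alveolar pressure from trapping ≈ V_trapped / C = 267.28 / 50.189 = 5.325 cmH2O.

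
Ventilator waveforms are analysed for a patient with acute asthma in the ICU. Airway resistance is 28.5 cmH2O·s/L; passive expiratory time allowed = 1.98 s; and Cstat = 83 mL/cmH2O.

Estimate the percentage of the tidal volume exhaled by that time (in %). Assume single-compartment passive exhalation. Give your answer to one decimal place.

56.7

τ = R × C = 28.5 × 83 mL/cmH2O = 28.5 × 0.083 L/cmH2O = 2.366 s.
Passive exhalation: V(t)/V₀ = e^(−t/τ) = e^(−1.98/2.366) = 0.4331.
Fraction exhaled = 1 − 0.4331 = 0.5669 → 56.69%.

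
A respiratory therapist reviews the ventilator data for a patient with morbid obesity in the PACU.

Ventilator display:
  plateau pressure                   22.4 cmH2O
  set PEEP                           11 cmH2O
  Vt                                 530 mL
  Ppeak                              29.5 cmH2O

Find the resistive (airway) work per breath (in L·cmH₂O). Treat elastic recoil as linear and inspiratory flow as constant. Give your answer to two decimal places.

3.76

With constant inspiratory flow the resistive pressure is constant at PIP − Pplat = 29.5 − 22.4 = 7.1 cmH2O, so resistive work = 7.1 × 0.530 = 3.763 L·cmH2O.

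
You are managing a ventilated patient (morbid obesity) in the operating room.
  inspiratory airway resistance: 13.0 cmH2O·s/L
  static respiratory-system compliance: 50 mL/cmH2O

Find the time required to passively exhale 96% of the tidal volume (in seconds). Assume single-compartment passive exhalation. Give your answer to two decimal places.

τ = R × C = 13.0 × 50 mL/cmH2O = 13.0 × 0.050 L/cmH2O = 0.65 s.
Exhaled fraction f = 1 − e^(−t/τ) → t = −τ·ln(1 − f) = −0.65·ln(0.04) = 2.092 s.

2.09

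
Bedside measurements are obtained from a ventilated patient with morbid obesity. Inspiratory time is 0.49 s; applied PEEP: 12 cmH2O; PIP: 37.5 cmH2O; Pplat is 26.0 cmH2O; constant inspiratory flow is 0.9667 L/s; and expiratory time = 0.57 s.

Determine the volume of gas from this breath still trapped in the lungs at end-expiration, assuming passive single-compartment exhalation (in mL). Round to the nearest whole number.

Vt = flow × Ti = 0.9667 L/s × 0.49 s × 1000 mL/L = 473.68 mL.
R = (PIP − Pplat)/V̇ = (37.5 − 26.0) / 0.9667 = 11.5/0.9667 = 11.896 cmH2O·s/L.
C = Vt/(Pplat − PEEP) = 473.68 / (26.0 − 12) = 473.68/14.0 = 33.834 mL/cmH2O.
τ = R × C = 11.896 × 0.03383 L/cmH2O = 0.4024 s.
Fraction remaining = e^(−Te/τ) = e^(−0.57/0.4024) = 0.2426.
Trapped volume = 473.68 × 0.2426 = 114.91 mL.

115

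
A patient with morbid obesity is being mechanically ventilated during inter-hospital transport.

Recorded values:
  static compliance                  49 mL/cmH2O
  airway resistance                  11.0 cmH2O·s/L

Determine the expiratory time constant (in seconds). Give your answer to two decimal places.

τ = R × C = 11.0 × 49 mL/cmH2O = 11.0 × 0.049 L/cmH2O = 0.539 s.

0.54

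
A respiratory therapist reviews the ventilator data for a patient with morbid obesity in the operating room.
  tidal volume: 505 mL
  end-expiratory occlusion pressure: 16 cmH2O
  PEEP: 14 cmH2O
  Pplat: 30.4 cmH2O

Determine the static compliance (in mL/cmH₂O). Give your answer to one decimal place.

End-expiratory occlusion gives total PEEP = 16 cmH2O (intrinsic PEEP = 16 − 14 = 2). Use total PEEP for the elastic gradient.
Cstat = Vt / (Pplat − PEEPtotal) = 505 / (30.4 − 16) = 505 / 14.4 = 35.069 mL/cmH2O.

35.1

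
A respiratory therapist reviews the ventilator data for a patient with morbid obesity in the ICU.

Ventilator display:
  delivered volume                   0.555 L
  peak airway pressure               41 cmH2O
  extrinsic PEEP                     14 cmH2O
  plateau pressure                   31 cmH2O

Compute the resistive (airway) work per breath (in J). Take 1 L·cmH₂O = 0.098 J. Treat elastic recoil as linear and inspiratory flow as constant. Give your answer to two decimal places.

0.54

With constant inspiratory flow the resistive pressure is constant at PIP − Pplat = 41 − 31 = 10.0 cmH2O, so resistive work = 10.0 × 0.555 = 5.55 L·cmH2O.
× 0.098 J/(L·cmH2O) → 0.5439 J.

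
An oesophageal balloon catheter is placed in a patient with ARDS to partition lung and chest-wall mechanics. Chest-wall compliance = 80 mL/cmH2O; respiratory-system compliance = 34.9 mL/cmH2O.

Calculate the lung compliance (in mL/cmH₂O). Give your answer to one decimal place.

1/CL = 1/Crs − 1/Ccw.
1/CL = 1/34.9 − 1/80 = 0.01615.
CL = 61.92 mL/cmH2O.

61.9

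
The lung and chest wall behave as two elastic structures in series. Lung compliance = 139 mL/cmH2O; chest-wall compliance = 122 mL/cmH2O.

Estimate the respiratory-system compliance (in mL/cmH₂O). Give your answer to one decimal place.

Lung and chest wall are elastances in series: 1/Crs = 1/CL + 1/Ccw.
1/Crs = 1/139 + 1/122 = 0.01539.
Crs = 64.977 mL/cmH2O.

65.0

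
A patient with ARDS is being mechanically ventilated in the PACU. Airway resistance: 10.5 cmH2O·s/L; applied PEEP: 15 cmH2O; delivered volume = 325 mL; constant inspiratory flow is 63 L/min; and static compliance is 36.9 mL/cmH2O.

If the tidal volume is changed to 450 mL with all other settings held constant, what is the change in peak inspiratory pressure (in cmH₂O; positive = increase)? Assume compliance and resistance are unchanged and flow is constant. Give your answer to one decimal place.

3.4

PIP = Vt/C + R·V̇ + PEEP (constant-flow equation of motion).
Only the elastic term changes: ΔPIP = ΔVt / C = (450 − 325) / 36.9 = 3.388 cmH2O.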